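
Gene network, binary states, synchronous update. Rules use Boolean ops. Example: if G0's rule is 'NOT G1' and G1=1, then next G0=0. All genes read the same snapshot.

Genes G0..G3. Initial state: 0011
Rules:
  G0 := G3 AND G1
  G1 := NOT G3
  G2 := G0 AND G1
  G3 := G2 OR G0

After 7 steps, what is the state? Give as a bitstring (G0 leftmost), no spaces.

Step 1: G0=G3&G1=1&0=0 G1=NOT G3=NOT 1=0 G2=G0&G1=0&0=0 G3=G2|G0=1|0=1 -> 0001
Step 2: G0=G3&G1=1&0=0 G1=NOT G3=NOT 1=0 G2=G0&G1=0&0=0 G3=G2|G0=0|0=0 -> 0000
Step 3: G0=G3&G1=0&0=0 G1=NOT G3=NOT 0=1 G2=G0&G1=0&0=0 G3=G2|G0=0|0=0 -> 0100
Step 4: G0=G3&G1=0&1=0 G1=NOT G3=NOT 0=1 G2=G0&G1=0&1=0 G3=G2|G0=0|0=0 -> 0100
Step 5: G0=G3&G1=0&1=0 G1=NOT G3=NOT 0=1 G2=G0&G1=0&1=0 G3=G2|G0=0|0=0 -> 0100
Step 6: G0=G3&G1=0&1=0 G1=NOT G3=NOT 0=1 G2=G0&G1=0&1=0 G3=G2|G0=0|0=0 -> 0100
Step 7: G0=G3&G1=0&1=0 G1=NOT G3=NOT 0=1 G2=G0&G1=0&1=0 G3=G2|G0=0|0=0 -> 0100

0100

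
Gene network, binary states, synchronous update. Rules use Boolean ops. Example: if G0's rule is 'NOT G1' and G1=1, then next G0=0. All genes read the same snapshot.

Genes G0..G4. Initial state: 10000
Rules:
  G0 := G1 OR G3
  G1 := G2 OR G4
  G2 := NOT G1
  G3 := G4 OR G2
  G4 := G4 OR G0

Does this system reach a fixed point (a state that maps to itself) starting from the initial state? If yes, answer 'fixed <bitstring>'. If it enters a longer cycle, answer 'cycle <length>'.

Step 0: 10000
Step 1: G0=G1|G3=0|0=0 G1=G2|G4=0|0=0 G2=NOT G1=NOT 0=1 G3=G4|G2=0|0=0 G4=G4|G0=0|1=1 -> 00101
Step 2: G0=G1|G3=0|0=0 G1=G2|G4=1|1=1 G2=NOT G1=NOT 0=1 G3=G4|G2=1|1=1 G4=G4|G0=1|0=1 -> 01111
Step 3: G0=G1|G3=1|1=1 G1=G2|G4=1|1=1 G2=NOT G1=NOT 1=0 G3=G4|G2=1|1=1 G4=G4|G0=1|0=1 -> 11011
Step 4: G0=G1|G3=1|1=1 G1=G2|G4=0|1=1 G2=NOT G1=NOT 1=0 G3=G4|G2=1|0=1 G4=G4|G0=1|1=1 -> 11011
Fixed point reached at step 3: 11011

Answer: fixed 11011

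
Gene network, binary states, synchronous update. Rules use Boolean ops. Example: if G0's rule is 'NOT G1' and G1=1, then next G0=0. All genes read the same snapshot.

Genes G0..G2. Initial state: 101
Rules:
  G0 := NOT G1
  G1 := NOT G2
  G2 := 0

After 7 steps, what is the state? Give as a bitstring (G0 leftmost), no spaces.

Step 1: G0=NOT G1=NOT 0=1 G1=NOT G2=NOT 1=0 G2=0(const) -> 100
Step 2: G0=NOT G1=NOT 0=1 G1=NOT G2=NOT 0=1 G2=0(const) -> 110
Step 3: G0=NOT G1=NOT 1=0 G1=NOT G2=NOT 0=1 G2=0(const) -> 010
Step 4: G0=NOT G1=NOT 1=0 G1=NOT G2=NOT 0=1 G2=0(const) -> 010
Step 5: G0=NOT G1=NOT 1=0 G1=NOT G2=NOT 0=1 G2=0(const) -> 010
Step 6: G0=NOT G1=NOT 1=0 G1=NOT G2=NOT 0=1 G2=0(const) -> 010
Step 7: G0=NOT G1=NOT 1=0 G1=NOT G2=NOT 0=1 G2=0(const) -> 010

010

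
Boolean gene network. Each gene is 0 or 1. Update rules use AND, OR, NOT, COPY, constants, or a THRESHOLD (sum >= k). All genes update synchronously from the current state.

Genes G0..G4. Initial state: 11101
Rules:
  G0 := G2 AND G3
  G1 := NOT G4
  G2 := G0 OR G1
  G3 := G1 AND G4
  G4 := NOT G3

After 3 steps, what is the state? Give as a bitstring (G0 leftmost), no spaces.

Step 1: G0=G2&G3=1&0=0 G1=NOT G4=NOT 1=0 G2=G0|G1=1|1=1 G3=G1&G4=1&1=1 G4=NOT G3=NOT 0=1 -> 00111
Step 2: G0=G2&G3=1&1=1 G1=NOT G4=NOT 1=0 G2=G0|G1=0|0=0 G3=G1&G4=0&1=0 G4=NOT G3=NOT 1=0 -> 10000
Step 3: G0=G2&G3=0&0=0 G1=NOT G4=NOT 0=1 G2=G0|G1=1|0=1 G3=G1&G4=0&0=0 G4=NOT G3=NOT 0=1 -> 01101

01101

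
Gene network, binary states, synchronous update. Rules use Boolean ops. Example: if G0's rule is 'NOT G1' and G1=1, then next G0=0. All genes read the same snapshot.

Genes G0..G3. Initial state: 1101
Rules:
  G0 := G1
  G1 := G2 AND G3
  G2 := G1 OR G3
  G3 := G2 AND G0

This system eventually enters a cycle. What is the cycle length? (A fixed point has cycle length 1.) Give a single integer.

Step 0: 1101
Step 1: G0=G1=1 G1=G2&G3=0&1=0 G2=G1|G3=1|1=1 G3=G2&G0=0&1=0 -> 1010
Step 2: G0=G1=0 G1=G2&G3=1&0=0 G2=G1|G3=0|0=0 G3=G2&G0=1&1=1 -> 0001
Step 3: G0=G1=0 G1=G2&G3=0&1=0 G2=G1|G3=0|1=1 G3=G2&G0=0&0=0 -> 0010
Step 4: G0=G1=0 G1=G2&G3=1&0=0 G2=G1|G3=0|0=0 G3=G2&G0=1&0=0 -> 0000
Step 5: G0=G1=0 G1=G2&G3=0&0=0 G2=G1|G3=0|0=0 G3=G2&G0=0&0=0 -> 0000
State from step 5 equals state from step 4 -> cycle length 1

Answer: 1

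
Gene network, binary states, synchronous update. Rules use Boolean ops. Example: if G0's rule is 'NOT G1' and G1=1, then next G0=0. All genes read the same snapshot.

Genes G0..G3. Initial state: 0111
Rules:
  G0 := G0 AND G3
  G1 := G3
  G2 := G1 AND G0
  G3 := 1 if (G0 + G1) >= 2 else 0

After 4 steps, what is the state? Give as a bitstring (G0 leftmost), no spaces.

Step 1: G0=G0&G3=0&1=0 G1=G3=1 G2=G1&G0=1&0=0 G3=(0+1>=2)=0 -> 0100
Step 2: G0=G0&G3=0&0=0 G1=G3=0 G2=G1&G0=1&0=0 G3=(0+1>=2)=0 -> 0000
Step 3: G0=G0&G3=0&0=0 G1=G3=0 G2=G1&G0=0&0=0 G3=(0+0>=2)=0 -> 0000
Step 4: G0=G0&G3=0&0=0 G1=G3=0 G2=G1&G0=0&0=0 G3=(0+0>=2)=0 -> 0000

0000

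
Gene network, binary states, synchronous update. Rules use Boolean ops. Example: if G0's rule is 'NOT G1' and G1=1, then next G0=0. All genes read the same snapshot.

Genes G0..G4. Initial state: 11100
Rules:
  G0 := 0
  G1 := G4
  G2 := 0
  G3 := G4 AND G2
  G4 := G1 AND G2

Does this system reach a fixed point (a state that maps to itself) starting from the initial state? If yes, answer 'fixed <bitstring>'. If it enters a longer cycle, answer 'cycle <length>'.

Answer: fixed 00000

Derivation:
Step 0: 11100
Step 1: G0=0(const) G1=G4=0 G2=0(const) G3=G4&G2=0&1=0 G4=G1&G2=1&1=1 -> 00001
Step 2: G0=0(const) G1=G4=1 G2=0(const) G3=G4&G2=1&0=0 G4=G1&G2=0&0=0 -> 01000
Step 3: G0=0(const) G1=G4=0 G2=0(const) G3=G4&G2=0&0=0 G4=G1&G2=1&0=0 -> 00000
Step 4: G0=0(const) G1=G4=0 G2=0(const) G3=G4&G2=0&0=0 G4=G1&G2=0&0=0 -> 00000
Fixed point reached at step 3: 00000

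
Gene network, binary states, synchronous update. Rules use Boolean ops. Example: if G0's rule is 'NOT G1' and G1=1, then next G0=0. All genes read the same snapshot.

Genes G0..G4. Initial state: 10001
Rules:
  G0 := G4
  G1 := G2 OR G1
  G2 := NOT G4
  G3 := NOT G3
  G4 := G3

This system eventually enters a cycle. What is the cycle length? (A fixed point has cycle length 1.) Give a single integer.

Answer: 2

Derivation:
Step 0: 10001
Step 1: G0=G4=1 G1=G2|G1=0|0=0 G2=NOT G4=NOT 1=0 G3=NOT G3=NOT 0=1 G4=G3=0 -> 10010
Step 2: G0=G4=0 G1=G2|G1=0|0=0 G2=NOT G4=NOT 0=1 G3=NOT G3=NOT 1=0 G4=G3=1 -> 00101
Step 3: G0=G4=1 G1=G2|G1=1|0=1 G2=NOT G4=NOT 1=0 G3=NOT G3=NOT 0=1 G4=G3=0 -> 11010
Step 4: G0=G4=0 G1=G2|G1=0|1=1 G2=NOT G4=NOT 0=1 G3=NOT G3=NOT 1=0 G4=G3=1 -> 01101
Step 5: G0=G4=1 G1=G2|G1=1|1=1 G2=NOT G4=NOT 1=0 G3=NOT G3=NOT 0=1 G4=G3=0 -> 11010
State from step 5 equals state from step 3 -> cycle length 2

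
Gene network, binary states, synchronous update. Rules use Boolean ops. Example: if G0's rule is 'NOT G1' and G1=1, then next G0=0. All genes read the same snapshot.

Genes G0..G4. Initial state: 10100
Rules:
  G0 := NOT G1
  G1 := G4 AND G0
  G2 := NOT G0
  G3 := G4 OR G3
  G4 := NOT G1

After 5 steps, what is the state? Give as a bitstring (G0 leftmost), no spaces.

Step 1: G0=NOT G1=NOT 0=1 G1=G4&G0=0&1=0 G2=NOT G0=NOT 1=0 G3=G4|G3=0|0=0 G4=NOT G1=NOT 0=1 -> 10001
Step 2: G0=NOT G1=NOT 0=1 G1=G4&G0=1&1=1 G2=NOT G0=NOT 1=0 G3=G4|G3=1|0=1 G4=NOT G1=NOT 0=1 -> 11011
Step 3: G0=NOT G1=NOT 1=0 G1=G4&G0=1&1=1 G2=NOT G0=NOT 1=0 G3=G4|G3=1|1=1 G4=NOT G1=NOT 1=0 -> 01010
Step 4: G0=NOT G1=NOT 1=0 G1=G4&G0=0&0=0 G2=NOT G0=NOT 0=1 G3=G4|G3=0|1=1 G4=NOT G1=NOT 1=0 -> 00110
Step 5: G0=NOT G1=NOT 0=1 G1=G4&G0=0&0=0 G2=NOT G0=NOT 0=1 G3=G4|G3=0|1=1 G4=NOT G1=NOT 0=1 -> 10111

10111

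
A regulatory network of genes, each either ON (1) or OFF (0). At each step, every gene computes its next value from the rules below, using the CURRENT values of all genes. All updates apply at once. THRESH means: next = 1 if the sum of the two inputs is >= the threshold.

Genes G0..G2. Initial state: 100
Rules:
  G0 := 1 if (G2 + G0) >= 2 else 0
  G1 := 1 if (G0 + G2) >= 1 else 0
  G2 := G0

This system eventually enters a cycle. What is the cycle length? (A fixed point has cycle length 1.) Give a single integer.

Answer: 1

Derivation:
Step 0: 100
Step 1: G0=(0+1>=2)=0 G1=(1+0>=1)=1 G2=G0=1 -> 011
Step 2: G0=(1+0>=2)=0 G1=(0+1>=1)=1 G2=G0=0 -> 010
Step 3: G0=(0+0>=2)=0 G1=(0+0>=1)=0 G2=G0=0 -> 000
Step 4: G0=(0+0>=2)=0 G1=(0+0>=1)=0 G2=G0=0 -> 000
State from step 4 equals state from step 3 -> cycle length 1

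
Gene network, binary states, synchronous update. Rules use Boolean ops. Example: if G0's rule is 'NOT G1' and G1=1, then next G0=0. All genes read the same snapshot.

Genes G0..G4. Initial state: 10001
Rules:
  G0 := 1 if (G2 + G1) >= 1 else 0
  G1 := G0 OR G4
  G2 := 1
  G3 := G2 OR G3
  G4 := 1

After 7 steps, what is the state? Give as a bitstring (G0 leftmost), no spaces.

Step 1: G0=(0+0>=1)=0 G1=G0|G4=1|1=1 G2=1(const) G3=G2|G3=0|0=0 G4=1(const) -> 01101
Step 2: G0=(1+1>=1)=1 G1=G0|G4=0|1=1 G2=1(const) G3=G2|G3=1|0=1 G4=1(const) -> 11111
Step 3: G0=(1+1>=1)=1 G1=G0|G4=1|1=1 G2=1(const) G3=G2|G3=1|1=1 G4=1(const) -> 11111
Step 4: G0=(1+1>=1)=1 G1=G0|G4=1|1=1 G2=1(const) G3=G2|G3=1|1=1 G4=1(const) -> 11111
Step 5: G0=(1+1>=1)=1 G1=G0|G4=1|1=1 G2=1(const) G3=G2|G3=1|1=1 G4=1(const) -> 11111
Step 6: G0=(1+1>=1)=1 G1=G0|G4=1|1=1 G2=1(const) G3=G2|G3=1|1=1 G4=1(const) -> 11111
Step 7: G0=(1+1>=1)=1 G1=G0|G4=1|1=1 G2=1(const) G3=G2|G3=1|1=1 G4=1(const) -> 11111

11111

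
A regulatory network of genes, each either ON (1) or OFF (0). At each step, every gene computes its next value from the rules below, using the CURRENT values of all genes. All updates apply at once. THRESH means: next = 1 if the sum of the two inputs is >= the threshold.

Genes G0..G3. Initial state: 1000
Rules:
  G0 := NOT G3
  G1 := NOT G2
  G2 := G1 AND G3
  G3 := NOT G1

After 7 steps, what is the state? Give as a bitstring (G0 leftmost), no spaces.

Step 1: G0=NOT G3=NOT 0=1 G1=NOT G2=NOT 0=1 G2=G1&G3=0&0=0 G3=NOT G1=NOT 0=1 -> 1101
Step 2: G0=NOT G3=NOT 1=0 G1=NOT G2=NOT 0=1 G2=G1&G3=1&1=1 G3=NOT G1=NOT 1=0 -> 0110
Step 3: G0=NOT G3=NOT 0=1 G1=NOT G2=NOT 1=0 G2=G1&G3=1&0=0 G3=NOT G1=NOT 1=0 -> 1000
Step 4: G0=NOT G3=NOT 0=1 G1=NOT G2=NOT 0=1 G2=G1&G3=0&0=0 G3=NOT G1=NOT 0=1 -> 1101
Step 5: G0=NOT G3=NOT 1=0 G1=NOT G2=NOT 0=1 G2=G1&G3=1&1=1 G3=NOT G1=NOT 1=0 -> 0110
Step 6: G0=NOT G3=NOT 0=1 G1=NOT G2=NOT 1=0 G2=G1&G3=1&0=0 G3=NOT G1=NOT 1=0 -> 1000
Step 7: G0=NOT G3=NOT 0=1 G1=NOT G2=NOT 0=1 G2=G1&G3=0&0=0 G3=NOT G1=NOT 0=1 -> 1101

1101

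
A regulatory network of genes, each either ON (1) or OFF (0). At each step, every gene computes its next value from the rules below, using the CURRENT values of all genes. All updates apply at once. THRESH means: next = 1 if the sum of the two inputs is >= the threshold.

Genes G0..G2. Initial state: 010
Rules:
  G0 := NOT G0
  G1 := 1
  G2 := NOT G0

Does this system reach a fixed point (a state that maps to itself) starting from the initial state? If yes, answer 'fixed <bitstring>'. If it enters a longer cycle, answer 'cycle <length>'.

Step 0: 010
Step 1: G0=NOT G0=NOT 0=1 G1=1(const) G2=NOT G0=NOT 0=1 -> 111
Step 2: G0=NOT G0=NOT 1=0 G1=1(const) G2=NOT G0=NOT 1=0 -> 010
Cycle of length 2 starting at step 0 -> no fixed point

Answer: cycle 2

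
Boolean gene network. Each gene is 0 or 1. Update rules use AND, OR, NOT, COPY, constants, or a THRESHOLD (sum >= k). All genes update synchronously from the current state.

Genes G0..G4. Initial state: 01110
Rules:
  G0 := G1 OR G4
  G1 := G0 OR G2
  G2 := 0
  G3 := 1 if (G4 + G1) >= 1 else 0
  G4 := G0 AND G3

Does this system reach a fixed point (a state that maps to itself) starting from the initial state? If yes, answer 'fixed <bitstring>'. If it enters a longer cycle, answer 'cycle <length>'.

Step 0: 01110
Step 1: G0=G1|G4=1|0=1 G1=G0|G2=0|1=1 G2=0(const) G3=(0+1>=1)=1 G4=G0&G3=0&1=0 -> 11010
Step 2: G0=G1|G4=1|0=1 G1=G0|G2=1|0=1 G2=0(const) G3=(0+1>=1)=1 G4=G0&G3=1&1=1 -> 11011
Step 3: G0=G1|G4=1|1=1 G1=G0|G2=1|0=1 G2=0(const) G3=(1+1>=1)=1 G4=G0&G3=1&1=1 -> 11011
Fixed point reached at step 2: 11011

Answer: fixed 11011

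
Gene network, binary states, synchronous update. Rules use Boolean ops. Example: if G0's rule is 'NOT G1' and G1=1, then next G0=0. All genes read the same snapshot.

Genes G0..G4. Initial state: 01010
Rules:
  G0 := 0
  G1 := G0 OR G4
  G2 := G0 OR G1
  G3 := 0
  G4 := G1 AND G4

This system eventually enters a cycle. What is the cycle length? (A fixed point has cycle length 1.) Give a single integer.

Answer: 1

Derivation:
Step 0: 01010
Step 1: G0=0(const) G1=G0|G4=0|0=0 G2=G0|G1=0|1=1 G3=0(const) G4=G1&G4=1&0=0 -> 00100
Step 2: G0=0(const) G1=G0|G4=0|0=0 G2=G0|G1=0|0=0 G3=0(const) G4=G1&G4=0&0=0 -> 00000
Step 3: G0=0(const) G1=G0|G4=0|0=0 G2=G0|G1=0|0=0 G3=0(const) G4=G1&G4=0&0=0 -> 00000
State from step 3 equals state from step 2 -> cycle length 1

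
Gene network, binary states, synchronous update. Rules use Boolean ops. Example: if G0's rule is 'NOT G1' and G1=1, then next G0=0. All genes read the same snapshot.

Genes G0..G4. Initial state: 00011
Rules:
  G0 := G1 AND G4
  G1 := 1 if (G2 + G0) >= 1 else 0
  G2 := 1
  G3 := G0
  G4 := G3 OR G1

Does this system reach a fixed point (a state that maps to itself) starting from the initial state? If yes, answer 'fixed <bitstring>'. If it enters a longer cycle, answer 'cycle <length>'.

Step 0: 00011
Step 1: G0=G1&G4=0&1=0 G1=(0+0>=1)=0 G2=1(const) G3=G0=0 G4=G3|G1=1|0=1 -> 00101
Step 2: G0=G1&G4=0&1=0 G1=(1+0>=1)=1 G2=1(const) G3=G0=0 G4=G3|G1=0|0=0 -> 01100
Step 3: G0=G1&G4=1&0=0 G1=(1+0>=1)=1 G2=1(const) G3=G0=0 G4=G3|G1=0|1=1 -> 01101
Step 4: G0=G1&G4=1&1=1 G1=(1+0>=1)=1 G2=1(const) G3=G0=0 G4=G3|G1=0|1=1 -> 11101
Step 5: G0=G1&G4=1&1=1 G1=(1+1>=1)=1 G2=1(const) G3=G0=1 G4=G3|G1=0|1=1 -> 11111
Step 6: G0=G1&G4=1&1=1 G1=(1+1>=1)=1 G2=1(const) G3=G0=1 G4=G3|G1=1|1=1 -> 11111
Fixed point reached at step 5: 11111

Answer: fixed 11111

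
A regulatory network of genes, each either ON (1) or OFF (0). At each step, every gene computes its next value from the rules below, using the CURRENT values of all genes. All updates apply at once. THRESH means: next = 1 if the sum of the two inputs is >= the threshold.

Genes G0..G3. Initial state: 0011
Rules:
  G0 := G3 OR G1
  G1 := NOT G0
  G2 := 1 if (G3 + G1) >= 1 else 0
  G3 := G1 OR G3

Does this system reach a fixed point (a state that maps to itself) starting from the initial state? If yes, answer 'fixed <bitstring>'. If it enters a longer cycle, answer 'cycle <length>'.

Step 0: 0011
Step 1: G0=G3|G1=1|0=1 G1=NOT G0=NOT 0=1 G2=(1+0>=1)=1 G3=G1|G3=0|1=1 -> 1111
Step 2: G0=G3|G1=1|1=1 G1=NOT G0=NOT 1=0 G2=(1+1>=1)=1 G3=G1|G3=1|1=1 -> 1011
Step 3: G0=G3|G1=1|0=1 G1=NOT G0=NOT 1=0 G2=(1+0>=1)=1 G3=G1|G3=0|1=1 -> 1011
Fixed point reached at step 2: 1011

Answer: fixed 1011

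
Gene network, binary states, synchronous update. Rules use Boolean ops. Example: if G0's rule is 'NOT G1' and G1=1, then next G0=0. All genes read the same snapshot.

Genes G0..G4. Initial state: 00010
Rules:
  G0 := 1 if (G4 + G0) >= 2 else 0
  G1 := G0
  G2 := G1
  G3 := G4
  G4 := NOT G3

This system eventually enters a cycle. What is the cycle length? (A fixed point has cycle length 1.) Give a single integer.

Step 0: 00010
Step 1: G0=(0+0>=2)=0 G1=G0=0 G2=G1=0 G3=G4=0 G4=NOT G3=NOT 1=0 -> 00000
Step 2: G0=(0+0>=2)=0 G1=G0=0 G2=G1=0 G3=G4=0 G4=NOT G3=NOT 0=1 -> 00001
Step 3: G0=(1+0>=2)=0 G1=G0=0 G2=G1=0 G3=G4=1 G4=NOT G3=NOT 0=1 -> 00011
Step 4: G0=(1+0>=2)=0 G1=G0=0 G2=G1=0 G3=G4=1 G4=NOT G3=NOT 1=0 -> 00010
State from step 4 equals state from step 0 -> cycle length 4

Answer: 4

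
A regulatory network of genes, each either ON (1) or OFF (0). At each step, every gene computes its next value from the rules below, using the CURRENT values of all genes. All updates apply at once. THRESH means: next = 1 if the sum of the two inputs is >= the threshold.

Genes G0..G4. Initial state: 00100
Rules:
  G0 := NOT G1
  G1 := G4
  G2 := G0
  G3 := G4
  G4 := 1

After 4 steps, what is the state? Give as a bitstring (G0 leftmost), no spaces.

Step 1: G0=NOT G1=NOT 0=1 G1=G4=0 G2=G0=0 G3=G4=0 G4=1(const) -> 10001
Step 2: G0=NOT G1=NOT 0=1 G1=G4=1 G2=G0=1 G3=G4=1 G4=1(const) -> 11111
Step 3: G0=NOT G1=NOT 1=0 G1=G4=1 G2=G0=1 G3=G4=1 G4=1(const) -> 01111
Step 4: G0=NOT G1=NOT 1=0 G1=G4=1 G2=G0=0 G3=G4=1 G4=1(const) -> 01011

01011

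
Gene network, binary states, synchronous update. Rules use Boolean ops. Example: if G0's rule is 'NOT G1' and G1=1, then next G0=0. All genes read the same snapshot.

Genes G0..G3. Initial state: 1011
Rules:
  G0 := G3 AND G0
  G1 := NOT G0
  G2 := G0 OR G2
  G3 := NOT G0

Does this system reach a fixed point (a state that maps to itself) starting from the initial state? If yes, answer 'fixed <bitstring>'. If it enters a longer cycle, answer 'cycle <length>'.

Answer: fixed 0111

Derivation:
Step 0: 1011
Step 1: G0=G3&G0=1&1=1 G1=NOT G0=NOT 1=0 G2=G0|G2=1|1=1 G3=NOT G0=NOT 1=0 -> 1010
Step 2: G0=G3&G0=0&1=0 G1=NOT G0=NOT 1=0 G2=G0|G2=1|1=1 G3=NOT G0=NOT 1=0 -> 0010
Step 3: G0=G3&G0=0&0=0 G1=NOT G0=NOT 0=1 G2=G0|G2=0|1=1 G3=NOT G0=NOT 0=1 -> 0111
Step 4: G0=G3&G0=1&0=0 G1=NOT G0=NOT 0=1 G2=G0|G2=0|1=1 G3=NOT G0=NOT 0=1 -> 0111
Fixed point reached at step 3: 0111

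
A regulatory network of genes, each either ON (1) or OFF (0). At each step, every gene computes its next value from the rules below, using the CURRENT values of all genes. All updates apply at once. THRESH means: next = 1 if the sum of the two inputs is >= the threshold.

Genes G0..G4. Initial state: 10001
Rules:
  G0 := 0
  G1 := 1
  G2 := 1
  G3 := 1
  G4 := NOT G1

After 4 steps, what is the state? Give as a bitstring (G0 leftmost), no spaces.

Step 1: G0=0(const) G1=1(const) G2=1(const) G3=1(const) G4=NOT G1=NOT 0=1 -> 01111
Step 2: G0=0(const) G1=1(const) G2=1(const) G3=1(const) G4=NOT G1=NOT 1=0 -> 01110
Step 3: G0=0(const) G1=1(const) G2=1(const) G3=1(const) G4=NOT G1=NOT 1=0 -> 01110
Step 4: G0=0(const) G1=1(const) G2=1(const) G3=1(const) G4=NOT G1=NOT 1=0 -> 01110

01110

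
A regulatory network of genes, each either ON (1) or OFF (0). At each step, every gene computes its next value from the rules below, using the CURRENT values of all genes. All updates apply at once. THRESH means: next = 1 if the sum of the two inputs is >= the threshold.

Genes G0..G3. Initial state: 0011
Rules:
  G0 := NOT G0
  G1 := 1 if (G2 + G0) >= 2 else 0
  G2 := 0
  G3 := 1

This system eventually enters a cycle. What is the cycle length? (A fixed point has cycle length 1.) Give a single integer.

Answer: 2

Derivation:
Step 0: 0011
Step 1: G0=NOT G0=NOT 0=1 G1=(1+0>=2)=0 G2=0(const) G3=1(const) -> 1001
Step 2: G0=NOT G0=NOT 1=0 G1=(0+1>=2)=0 G2=0(const) G3=1(const) -> 0001
Step 3: G0=NOT G0=NOT 0=1 G1=(0+0>=2)=0 G2=0(const) G3=1(const) -> 1001
State from step 3 equals state from step 1 -> cycle length 2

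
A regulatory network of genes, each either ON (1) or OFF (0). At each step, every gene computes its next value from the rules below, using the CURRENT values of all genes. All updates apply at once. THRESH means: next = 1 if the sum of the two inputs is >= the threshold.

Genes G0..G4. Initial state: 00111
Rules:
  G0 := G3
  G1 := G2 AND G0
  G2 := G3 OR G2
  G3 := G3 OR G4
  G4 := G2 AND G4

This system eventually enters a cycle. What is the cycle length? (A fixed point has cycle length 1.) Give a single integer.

Answer: 1

Derivation:
Step 0: 00111
Step 1: G0=G3=1 G1=G2&G0=1&0=0 G2=G3|G2=1|1=1 G3=G3|G4=1|1=1 G4=G2&G4=1&1=1 -> 10111
Step 2: G0=G3=1 G1=G2&G0=1&1=1 G2=G3|G2=1|1=1 G3=G3|G4=1|1=1 G4=G2&G4=1&1=1 -> 11111
Step 3: G0=G3=1 G1=G2&G0=1&1=1 G2=G3|G2=1|1=1 G3=G3|G4=1|1=1 G4=G2&G4=1&1=1 -> 11111
State from step 3 equals state from step 2 -> cycle length 1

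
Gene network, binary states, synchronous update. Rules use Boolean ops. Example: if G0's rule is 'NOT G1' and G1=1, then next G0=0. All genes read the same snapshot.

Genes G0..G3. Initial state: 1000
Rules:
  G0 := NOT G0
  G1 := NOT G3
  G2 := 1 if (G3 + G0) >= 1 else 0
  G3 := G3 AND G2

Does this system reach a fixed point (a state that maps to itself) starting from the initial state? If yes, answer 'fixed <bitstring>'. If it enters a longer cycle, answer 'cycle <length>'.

Step 0: 1000
Step 1: G0=NOT G0=NOT 1=0 G1=NOT G3=NOT 0=1 G2=(0+1>=1)=1 G3=G3&G2=0&0=0 -> 0110
Step 2: G0=NOT G0=NOT 0=1 G1=NOT G3=NOT 0=1 G2=(0+0>=1)=0 G3=G3&G2=0&1=0 -> 1100
Step 3: G0=NOT G0=NOT 1=0 G1=NOT G3=NOT 0=1 G2=(0+1>=1)=1 G3=G3&G2=0&0=0 -> 0110
Cycle of length 2 starting at step 1 -> no fixed point

Answer: cycle 2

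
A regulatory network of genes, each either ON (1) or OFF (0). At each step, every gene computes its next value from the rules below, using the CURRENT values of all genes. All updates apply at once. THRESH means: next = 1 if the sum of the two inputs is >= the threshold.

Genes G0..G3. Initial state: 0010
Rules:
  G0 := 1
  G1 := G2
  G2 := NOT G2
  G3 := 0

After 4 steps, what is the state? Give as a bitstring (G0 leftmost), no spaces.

Step 1: G0=1(const) G1=G2=1 G2=NOT G2=NOT 1=0 G3=0(const) -> 1100
Step 2: G0=1(const) G1=G2=0 G2=NOT G2=NOT 0=1 G3=0(const) -> 1010
Step 3: G0=1(const) G1=G2=1 G2=NOT G2=NOT 1=0 G3=0(const) -> 1100
Step 4: G0=1(const) G1=G2=0 G2=NOT G2=NOT 0=1 G3=0(const) -> 1010

1010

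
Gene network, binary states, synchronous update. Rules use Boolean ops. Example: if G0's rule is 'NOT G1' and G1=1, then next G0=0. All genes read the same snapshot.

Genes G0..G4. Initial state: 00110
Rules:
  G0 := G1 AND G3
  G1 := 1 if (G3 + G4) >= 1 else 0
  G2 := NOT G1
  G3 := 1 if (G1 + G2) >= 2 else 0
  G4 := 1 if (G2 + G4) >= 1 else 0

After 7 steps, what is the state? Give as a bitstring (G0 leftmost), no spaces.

Step 1: G0=G1&G3=0&1=0 G1=(1+0>=1)=1 G2=NOT G1=NOT 0=1 G3=(0+1>=2)=0 G4=(1+0>=1)=1 -> 01101
Step 2: G0=G1&G3=1&0=0 G1=(0+1>=1)=1 G2=NOT G1=NOT 1=0 G3=(1+1>=2)=1 G4=(1+1>=1)=1 -> 01011
Step 3: G0=G1&G3=1&1=1 G1=(1+1>=1)=1 G2=NOT G1=NOT 1=0 G3=(1+0>=2)=0 G4=(0+1>=1)=1 -> 11001
Step 4: G0=G1&G3=1&0=0 G1=(0+1>=1)=1 G2=NOT G1=NOT 1=0 G3=(1+0>=2)=0 G4=(0+1>=1)=1 -> 01001
Step 5: G0=G1&G3=1&0=0 G1=(0+1>=1)=1 G2=NOT G1=NOT 1=0 G3=(1+0>=2)=0 G4=(0+1>=1)=1 -> 01001
Step 6: G0=G1&G3=1&0=0 G1=(0+1>=1)=1 G2=NOT G1=NOT 1=0 G3=(1+0>=2)=0 G4=(0+1>=1)=1 -> 01001
Step 7: G0=G1&G3=1&0=0 G1=(0+1>=1)=1 G2=NOT G1=NOT 1=0 G3=(1+0>=2)=0 G4=(0+1>=1)=1 -> 01001

01001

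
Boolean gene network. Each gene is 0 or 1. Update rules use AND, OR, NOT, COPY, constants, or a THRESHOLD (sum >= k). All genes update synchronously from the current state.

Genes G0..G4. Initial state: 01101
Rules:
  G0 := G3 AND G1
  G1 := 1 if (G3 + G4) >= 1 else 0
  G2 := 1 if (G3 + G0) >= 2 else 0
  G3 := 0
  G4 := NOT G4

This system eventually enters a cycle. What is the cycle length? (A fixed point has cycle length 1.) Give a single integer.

Step 0: 01101
Step 1: G0=G3&G1=0&1=0 G1=(0+1>=1)=1 G2=(0+0>=2)=0 G3=0(const) G4=NOT G4=NOT 1=0 -> 01000
Step 2: G0=G3&G1=0&1=0 G1=(0+0>=1)=0 G2=(0+0>=2)=0 G3=0(const) G4=NOT G4=NOT 0=1 -> 00001
Step 3: G0=G3&G1=0&0=0 G1=(0+1>=1)=1 G2=(0+0>=2)=0 G3=0(const) G4=NOT G4=NOT 1=0 -> 01000
State from step 3 equals state from step 1 -> cycle length 2

Answer: 2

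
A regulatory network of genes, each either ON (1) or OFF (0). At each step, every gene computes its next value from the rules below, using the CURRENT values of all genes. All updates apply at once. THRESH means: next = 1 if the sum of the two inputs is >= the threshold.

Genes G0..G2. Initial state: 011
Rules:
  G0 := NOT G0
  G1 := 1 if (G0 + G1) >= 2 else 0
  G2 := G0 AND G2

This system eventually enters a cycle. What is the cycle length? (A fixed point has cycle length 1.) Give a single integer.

Answer: 2

Derivation:
Step 0: 011
Step 1: G0=NOT G0=NOT 0=1 G1=(0+1>=2)=0 G2=G0&G2=0&1=0 -> 100
Step 2: G0=NOT G0=NOT 1=0 G1=(1+0>=2)=0 G2=G0&G2=1&0=0 -> 000
Step 3: G0=NOT G0=NOT 0=1 G1=(0+0>=2)=0 G2=G0&G2=0&0=0 -> 100
State from step 3 equals state from step 1 -> cycle length 2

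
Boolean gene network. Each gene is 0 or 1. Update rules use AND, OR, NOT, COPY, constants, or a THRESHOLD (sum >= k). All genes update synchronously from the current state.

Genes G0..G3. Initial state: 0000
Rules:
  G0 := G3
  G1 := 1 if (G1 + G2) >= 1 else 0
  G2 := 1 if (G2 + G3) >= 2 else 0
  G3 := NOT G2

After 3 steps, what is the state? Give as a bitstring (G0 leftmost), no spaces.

Step 1: G0=G3=0 G1=(0+0>=1)=0 G2=(0+0>=2)=0 G3=NOT G2=NOT 0=1 -> 0001
Step 2: G0=G3=1 G1=(0+0>=1)=0 G2=(0+1>=2)=0 G3=NOT G2=NOT 0=1 -> 1001
Step 3: G0=G3=1 G1=(0+0>=1)=0 G2=(0+1>=2)=0 G3=NOT G2=NOT 0=1 -> 1001

1001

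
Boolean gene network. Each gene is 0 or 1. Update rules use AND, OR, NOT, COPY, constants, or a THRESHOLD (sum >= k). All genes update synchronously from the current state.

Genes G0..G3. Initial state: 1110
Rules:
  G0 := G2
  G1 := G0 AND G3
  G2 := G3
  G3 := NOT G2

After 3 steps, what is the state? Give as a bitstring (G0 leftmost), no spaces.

Step 1: G0=G2=1 G1=G0&G3=1&0=0 G2=G3=0 G3=NOT G2=NOT 1=0 -> 1000
Step 2: G0=G2=0 G1=G0&G3=1&0=0 G2=G3=0 G3=NOT G2=NOT 0=1 -> 0001
Step 3: G0=G2=0 G1=G0&G3=0&1=0 G2=G3=1 G3=NOT G2=NOT 0=1 -> 0011

0011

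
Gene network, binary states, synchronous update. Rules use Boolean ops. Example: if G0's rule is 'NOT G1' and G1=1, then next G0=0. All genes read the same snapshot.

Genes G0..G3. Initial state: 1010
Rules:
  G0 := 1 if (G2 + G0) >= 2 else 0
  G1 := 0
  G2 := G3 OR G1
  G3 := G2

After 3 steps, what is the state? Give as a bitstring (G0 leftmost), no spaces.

Step 1: G0=(1+1>=2)=1 G1=0(const) G2=G3|G1=0|0=0 G3=G2=1 -> 1001
Step 2: G0=(0+1>=2)=0 G1=0(const) G2=G3|G1=1|0=1 G3=G2=0 -> 0010
Step 3: G0=(1+0>=2)=0 G1=0(const) G2=G3|G1=0|0=0 G3=G2=1 -> 0001

0001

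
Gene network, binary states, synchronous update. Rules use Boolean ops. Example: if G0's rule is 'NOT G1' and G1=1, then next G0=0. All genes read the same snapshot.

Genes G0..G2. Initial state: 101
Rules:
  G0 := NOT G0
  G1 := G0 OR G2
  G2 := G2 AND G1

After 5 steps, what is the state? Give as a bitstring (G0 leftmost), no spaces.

Step 1: G0=NOT G0=NOT 1=0 G1=G0|G2=1|1=1 G2=G2&G1=1&0=0 -> 010
Step 2: G0=NOT G0=NOT 0=1 G1=G0|G2=0|0=0 G2=G2&G1=0&1=0 -> 100
Step 3: G0=NOT G0=NOT 1=0 G1=G0|G2=1|0=1 G2=G2&G1=0&0=0 -> 010
Step 4: G0=NOT G0=NOT 0=1 G1=G0|G2=0|0=0 G2=G2&G1=0&1=0 -> 100
Step 5: G0=NOT G0=NOT 1=0 G1=G0|G2=1|0=1 G2=G2&G1=0&0=0 -> 010

010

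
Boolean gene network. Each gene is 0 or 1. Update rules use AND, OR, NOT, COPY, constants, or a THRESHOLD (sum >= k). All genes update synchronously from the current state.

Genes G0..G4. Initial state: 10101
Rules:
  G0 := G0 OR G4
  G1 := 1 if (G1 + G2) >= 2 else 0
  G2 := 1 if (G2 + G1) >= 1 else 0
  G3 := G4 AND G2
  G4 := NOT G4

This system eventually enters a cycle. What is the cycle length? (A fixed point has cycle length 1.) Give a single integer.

Answer: 2

Derivation:
Step 0: 10101
Step 1: G0=G0|G4=1|1=1 G1=(0+1>=2)=0 G2=(1+0>=1)=1 G3=G4&G2=1&1=1 G4=NOT G4=NOT 1=0 -> 10110
Step 2: G0=G0|G4=1|0=1 G1=(0+1>=2)=0 G2=(1+0>=1)=1 G3=G4&G2=0&1=0 G4=NOT G4=NOT 0=1 -> 10101
State from step 2 equals state from step 0 -> cycle length 2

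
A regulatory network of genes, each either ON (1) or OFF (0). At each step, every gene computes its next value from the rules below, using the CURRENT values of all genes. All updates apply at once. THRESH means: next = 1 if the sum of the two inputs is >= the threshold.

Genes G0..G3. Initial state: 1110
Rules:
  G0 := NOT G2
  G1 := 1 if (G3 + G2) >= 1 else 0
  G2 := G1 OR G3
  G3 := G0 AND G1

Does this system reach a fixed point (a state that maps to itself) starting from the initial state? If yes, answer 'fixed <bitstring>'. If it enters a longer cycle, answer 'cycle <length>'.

Step 0: 1110
Step 1: G0=NOT G2=NOT 1=0 G1=(0+1>=1)=1 G2=G1|G3=1|0=1 G3=G0&G1=1&1=1 -> 0111
Step 2: G0=NOT G2=NOT 1=0 G1=(1+1>=1)=1 G2=G1|G3=1|1=1 G3=G0&G1=0&1=0 -> 0110
Step 3: G0=NOT G2=NOT 1=0 G1=(0+1>=1)=1 G2=G1|G3=1|0=1 G3=G0&G1=0&1=0 -> 0110
Fixed point reached at step 2: 0110

Answer: fixed 0110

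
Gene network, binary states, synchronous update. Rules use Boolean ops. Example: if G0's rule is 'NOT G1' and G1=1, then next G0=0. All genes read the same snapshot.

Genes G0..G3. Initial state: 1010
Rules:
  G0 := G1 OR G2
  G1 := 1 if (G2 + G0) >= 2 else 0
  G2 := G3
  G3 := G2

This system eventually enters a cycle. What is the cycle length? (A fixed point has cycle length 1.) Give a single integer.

Step 0: 1010
Step 1: G0=G1|G2=0|1=1 G1=(1+1>=2)=1 G2=G3=0 G3=G2=1 -> 1101
Step 2: G0=G1|G2=1|0=1 G1=(0+1>=2)=0 G2=G3=1 G3=G2=0 -> 1010
State from step 2 equals state from step 0 -> cycle length 2

Answer: 2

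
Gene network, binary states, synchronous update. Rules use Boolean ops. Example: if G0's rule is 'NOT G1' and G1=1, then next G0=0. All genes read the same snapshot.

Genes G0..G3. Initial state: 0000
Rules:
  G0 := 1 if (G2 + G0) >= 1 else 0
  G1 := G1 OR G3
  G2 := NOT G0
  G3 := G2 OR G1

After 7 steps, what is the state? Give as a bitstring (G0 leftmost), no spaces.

Step 1: G0=(0+0>=1)=0 G1=G1|G3=0|0=0 G2=NOT G0=NOT 0=1 G3=G2|G1=0|0=0 -> 0010
Step 2: G0=(1+0>=1)=1 G1=G1|G3=0|0=0 G2=NOT G0=NOT 0=1 G3=G2|G1=1|0=1 -> 1011
Step 3: G0=(1+1>=1)=1 G1=G1|G3=0|1=1 G2=NOT G0=NOT 1=0 G3=G2|G1=1|0=1 -> 1101
Step 4: G0=(0+1>=1)=1 G1=G1|G3=1|1=1 G2=NOT G0=NOT 1=0 G3=G2|G1=0|1=1 -> 1101
Step 5: G0=(0+1>=1)=1 G1=G1|G3=1|1=1 G2=NOT G0=NOT 1=0 G3=G2|G1=0|1=1 -> 1101
Step 6: G0=(0+1>=1)=1 G1=G1|G3=1|1=1 G2=NOT G0=NOT 1=0 G3=G2|G1=0|1=1 -> 1101
Step 7: G0=(0+1>=1)=1 G1=G1|G3=1|1=1 G2=NOT G0=NOT 1=0 G3=G2|G1=0|1=1 -> 1101

1101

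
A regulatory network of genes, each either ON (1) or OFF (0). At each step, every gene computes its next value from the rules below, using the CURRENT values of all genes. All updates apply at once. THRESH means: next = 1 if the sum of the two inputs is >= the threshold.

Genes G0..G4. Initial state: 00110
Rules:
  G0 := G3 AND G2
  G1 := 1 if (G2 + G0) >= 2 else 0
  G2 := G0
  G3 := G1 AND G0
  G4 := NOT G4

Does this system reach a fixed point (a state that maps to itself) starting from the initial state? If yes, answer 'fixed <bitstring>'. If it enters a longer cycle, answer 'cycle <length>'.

Step 0: 00110
Step 1: G0=G3&G2=1&1=1 G1=(1+0>=2)=0 G2=G0=0 G3=G1&G0=0&0=0 G4=NOT G4=NOT 0=1 -> 10001
Step 2: G0=G3&G2=0&0=0 G1=(0+1>=2)=0 G2=G0=1 G3=G1&G0=0&1=0 G4=NOT G4=NOT 1=0 -> 00100
Step 3: G0=G3&G2=0&1=0 G1=(1+0>=2)=0 G2=G0=0 G3=G1&G0=0&0=0 G4=NOT G4=NOT 0=1 -> 00001
Step 4: G0=G3&G2=0&0=0 G1=(0+0>=2)=0 G2=G0=0 G3=G1&G0=0&0=0 G4=NOT G4=NOT 1=0 -> 00000
Step 5: G0=G3&G2=0&0=0 G1=(0+0>=2)=0 G2=G0=0 G3=G1&G0=0&0=0 G4=NOT G4=NOT 0=1 -> 00001
Cycle of length 2 starting at step 3 -> no fixed point

Answer: cycle 2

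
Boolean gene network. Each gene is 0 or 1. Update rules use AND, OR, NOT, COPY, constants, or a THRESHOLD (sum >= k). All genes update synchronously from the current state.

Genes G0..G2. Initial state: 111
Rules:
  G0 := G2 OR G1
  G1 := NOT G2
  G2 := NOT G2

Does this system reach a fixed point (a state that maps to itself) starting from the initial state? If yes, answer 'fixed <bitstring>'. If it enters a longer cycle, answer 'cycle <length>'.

Answer: cycle 2

Derivation:
Step 0: 111
Step 1: G0=G2|G1=1|1=1 G1=NOT G2=NOT 1=0 G2=NOT G2=NOT 1=0 -> 100
Step 2: G0=G2|G1=0|0=0 G1=NOT G2=NOT 0=1 G2=NOT G2=NOT 0=1 -> 011
Step 3: G0=G2|G1=1|1=1 G1=NOT G2=NOT 1=0 G2=NOT G2=NOT 1=0 -> 100
Cycle of length 2 starting at step 1 -> no fixed point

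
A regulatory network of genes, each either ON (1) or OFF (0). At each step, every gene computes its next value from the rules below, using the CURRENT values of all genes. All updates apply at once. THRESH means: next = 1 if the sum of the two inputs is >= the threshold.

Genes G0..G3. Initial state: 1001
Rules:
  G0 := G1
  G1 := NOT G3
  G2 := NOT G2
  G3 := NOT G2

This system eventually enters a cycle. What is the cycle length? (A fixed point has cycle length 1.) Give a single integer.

Answer: 2

Derivation:
Step 0: 1001
Step 1: G0=G1=0 G1=NOT G3=NOT 1=0 G2=NOT G2=NOT 0=1 G3=NOT G2=NOT 0=1 -> 0011
Step 2: G0=G1=0 G1=NOT G3=NOT 1=0 G2=NOT G2=NOT 1=0 G3=NOT G2=NOT 1=0 -> 0000
Step 3: G0=G1=0 G1=NOT G3=NOT 0=1 G2=NOT G2=NOT 0=1 G3=NOT G2=NOT 0=1 -> 0111
Step 4: G0=G1=1 G1=NOT G3=NOT 1=0 G2=NOT G2=NOT 1=0 G3=NOT G2=NOT 1=0 -> 1000
Step 5: G0=G1=0 G1=NOT G3=NOT 0=1 G2=NOT G2=NOT 0=1 G3=NOT G2=NOT 0=1 -> 0111
State from step 5 equals state from step 3 -> cycle length 2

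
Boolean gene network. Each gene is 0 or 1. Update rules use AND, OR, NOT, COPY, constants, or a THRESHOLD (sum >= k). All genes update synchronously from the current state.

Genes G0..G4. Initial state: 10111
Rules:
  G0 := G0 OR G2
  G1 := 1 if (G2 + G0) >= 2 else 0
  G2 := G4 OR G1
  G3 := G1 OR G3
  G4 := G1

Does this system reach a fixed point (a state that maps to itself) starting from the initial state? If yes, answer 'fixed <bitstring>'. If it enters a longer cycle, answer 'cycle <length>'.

Answer: fixed 11111

Derivation:
Step 0: 10111
Step 1: G0=G0|G2=1|1=1 G1=(1+1>=2)=1 G2=G4|G1=1|0=1 G3=G1|G3=0|1=1 G4=G1=0 -> 11110
Step 2: G0=G0|G2=1|1=1 G1=(1+1>=2)=1 G2=G4|G1=0|1=1 G3=G1|G3=1|1=1 G4=G1=1 -> 11111
Step 3: G0=G0|G2=1|1=1 G1=(1+1>=2)=1 G2=G4|G1=1|1=1 G3=G1|G3=1|1=1 G4=G1=1 -> 11111
Fixed point reached at step 2: 11111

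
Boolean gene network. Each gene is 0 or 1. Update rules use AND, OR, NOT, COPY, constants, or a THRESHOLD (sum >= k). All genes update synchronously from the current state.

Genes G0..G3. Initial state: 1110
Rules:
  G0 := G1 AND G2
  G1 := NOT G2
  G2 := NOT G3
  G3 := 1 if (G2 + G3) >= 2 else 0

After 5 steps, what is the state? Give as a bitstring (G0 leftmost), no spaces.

Step 1: G0=G1&G2=1&1=1 G1=NOT G2=NOT 1=0 G2=NOT G3=NOT 0=1 G3=(1+0>=2)=0 -> 1010
Step 2: G0=G1&G2=0&1=0 G1=NOT G2=NOT 1=0 G2=NOT G3=NOT 0=1 G3=(1+0>=2)=0 -> 0010
Step 3: G0=G1&G2=0&1=0 G1=NOT G2=NOT 1=0 G2=NOT G3=NOT 0=1 G3=(1+0>=2)=0 -> 0010
Step 4: G0=G1&G2=0&1=0 G1=NOT G2=NOT 1=0 G2=NOT G3=NOT 0=1 G3=(1+0>=2)=0 -> 0010
Step 5: G0=G1&G2=0&1=0 G1=NOT G2=NOT 1=0 G2=NOT G3=NOT 0=1 G3=(1+0>=2)=0 -> 0010

0010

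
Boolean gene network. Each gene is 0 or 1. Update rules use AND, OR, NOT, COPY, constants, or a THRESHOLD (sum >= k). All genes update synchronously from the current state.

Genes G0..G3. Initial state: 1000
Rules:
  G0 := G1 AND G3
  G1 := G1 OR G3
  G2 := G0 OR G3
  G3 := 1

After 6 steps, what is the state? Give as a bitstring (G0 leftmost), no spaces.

Step 1: G0=G1&G3=0&0=0 G1=G1|G3=0|0=0 G2=G0|G3=1|0=1 G3=1(const) -> 0011
Step 2: G0=G1&G3=0&1=0 G1=G1|G3=0|1=1 G2=G0|G3=0|1=1 G3=1(const) -> 0111
Step 3: G0=G1&G3=1&1=1 G1=G1|G3=1|1=1 G2=G0|G3=0|1=1 G3=1(const) -> 1111
Step 4: G0=G1&G3=1&1=1 G1=G1|G3=1|1=1 G2=G0|G3=1|1=1 G3=1(const) -> 1111
Step 5: G0=G1&G3=1&1=1 G1=G1|G3=1|1=1 G2=G0|G3=1|1=1 G3=1(const) -> 1111
Step 6: G0=G1&G3=1&1=1 G1=G1|G3=1|1=1 G2=G0|G3=1|1=1 G3=1(const) -> 1111

1111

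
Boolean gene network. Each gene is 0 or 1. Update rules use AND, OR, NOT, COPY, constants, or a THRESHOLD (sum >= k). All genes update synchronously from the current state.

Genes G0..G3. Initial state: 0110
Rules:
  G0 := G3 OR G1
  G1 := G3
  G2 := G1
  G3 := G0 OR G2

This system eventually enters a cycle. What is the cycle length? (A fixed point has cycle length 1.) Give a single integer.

Step 0: 0110
Step 1: G0=G3|G1=0|1=1 G1=G3=0 G2=G1=1 G3=G0|G2=0|1=1 -> 1011
Step 2: G0=G3|G1=1|0=1 G1=G3=1 G2=G1=0 G3=G0|G2=1|1=1 -> 1101
Step 3: G0=G3|G1=1|1=1 G1=G3=1 G2=G1=1 G3=G0|G2=1|0=1 -> 1111
Step 4: G0=G3|G1=1|1=1 G1=G3=1 G2=G1=1 G3=G0|G2=1|1=1 -> 1111
State from step 4 equals state from step 3 -> cycle length 1

Answer: 1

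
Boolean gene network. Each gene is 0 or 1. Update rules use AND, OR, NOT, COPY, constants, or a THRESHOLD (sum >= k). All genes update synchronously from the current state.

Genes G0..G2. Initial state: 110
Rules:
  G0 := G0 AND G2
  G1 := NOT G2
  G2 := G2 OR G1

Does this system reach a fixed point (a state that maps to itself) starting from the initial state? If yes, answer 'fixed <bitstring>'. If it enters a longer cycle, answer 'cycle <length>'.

Answer: fixed 001

Derivation:
Step 0: 110
Step 1: G0=G0&G2=1&0=0 G1=NOT G2=NOT 0=1 G2=G2|G1=0|1=1 -> 011
Step 2: G0=G0&G2=0&1=0 G1=NOT G2=NOT 1=0 G2=G2|G1=1|1=1 -> 001
Step 3: G0=G0&G2=0&1=0 G1=NOT G2=NOT 1=0 G2=G2|G1=1|0=1 -> 001
Fixed point reached at step 2: 001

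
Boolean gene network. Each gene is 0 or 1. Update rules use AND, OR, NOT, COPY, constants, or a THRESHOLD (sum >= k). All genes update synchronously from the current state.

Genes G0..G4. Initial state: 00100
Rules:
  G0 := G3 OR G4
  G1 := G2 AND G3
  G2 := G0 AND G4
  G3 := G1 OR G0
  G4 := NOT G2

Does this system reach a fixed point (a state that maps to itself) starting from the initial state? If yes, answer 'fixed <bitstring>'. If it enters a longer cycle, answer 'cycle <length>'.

Step 0: 00100
Step 1: G0=G3|G4=0|0=0 G1=G2&G3=1&0=0 G2=G0&G4=0&0=0 G3=G1|G0=0|0=0 G4=NOT G2=NOT 1=0 -> 00000
Step 2: G0=G3|G4=0|0=0 G1=G2&G3=0&0=0 G2=G0&G4=0&0=0 G3=G1|G0=0|0=0 G4=NOT G2=NOT 0=1 -> 00001
Step 3: G0=G3|G4=0|1=1 G1=G2&G3=0&0=0 G2=G0&G4=0&1=0 G3=G1|G0=0|0=0 G4=NOT G2=NOT 0=1 -> 10001
Step 4: G0=G3|G4=0|1=1 G1=G2&G3=0&0=0 G2=G0&G4=1&1=1 G3=G1|G0=0|1=1 G4=NOT G2=NOT 0=1 -> 10111
Step 5: G0=G3|G4=1|1=1 G1=G2&G3=1&1=1 G2=G0&G4=1&1=1 G3=G1|G0=0|1=1 G4=NOT G2=NOT 1=0 -> 11110
Step 6: G0=G3|G4=1|0=1 G1=G2&G3=1&1=1 G2=G0&G4=1&0=0 G3=G1|G0=1|1=1 G4=NOT G2=NOT 1=0 -> 11010
Step 7: G0=G3|G4=1|0=1 G1=G2&G3=0&1=0 G2=G0&G4=1&0=0 G3=G1|G0=1|1=1 G4=NOT G2=NOT 0=1 -> 10011
Step 8: G0=G3|G4=1|1=1 G1=G2&G3=0&1=0 G2=G0&G4=1&1=1 G3=G1|G0=0|1=1 G4=NOT G2=NOT 0=1 -> 10111
Cycle of length 4 starting at step 4 -> no fixed point

Answer: cycle 4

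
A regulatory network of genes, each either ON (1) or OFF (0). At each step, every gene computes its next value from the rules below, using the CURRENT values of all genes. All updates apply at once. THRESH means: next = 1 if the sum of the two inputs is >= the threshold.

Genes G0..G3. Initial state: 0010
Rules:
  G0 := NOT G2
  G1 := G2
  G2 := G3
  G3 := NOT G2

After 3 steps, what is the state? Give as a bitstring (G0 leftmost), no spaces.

Step 1: G0=NOT G2=NOT 1=0 G1=G2=1 G2=G3=0 G3=NOT G2=NOT 1=0 -> 0100
Step 2: G0=NOT G2=NOT 0=1 G1=G2=0 G2=G3=0 G3=NOT G2=NOT 0=1 -> 1001
Step 3: G0=NOT G2=NOT 0=1 G1=G2=0 G2=G3=1 G3=NOT G2=NOT 0=1 -> 1011

1011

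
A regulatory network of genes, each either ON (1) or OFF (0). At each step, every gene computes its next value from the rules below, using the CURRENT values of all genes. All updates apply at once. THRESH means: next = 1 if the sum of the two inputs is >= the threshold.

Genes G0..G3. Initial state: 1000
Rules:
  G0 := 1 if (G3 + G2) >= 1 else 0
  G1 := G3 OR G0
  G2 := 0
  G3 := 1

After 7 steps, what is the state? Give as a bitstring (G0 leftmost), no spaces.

Step 1: G0=(0+0>=1)=0 G1=G3|G0=0|1=1 G2=0(const) G3=1(const) -> 0101
Step 2: G0=(1+0>=1)=1 G1=G3|G0=1|0=1 G2=0(const) G3=1(const) -> 1101
Step 3: G0=(1+0>=1)=1 G1=G3|G0=1|1=1 G2=0(const) G3=1(const) -> 1101
Step 4: G0=(1+0>=1)=1 G1=G3|G0=1|1=1 G2=0(const) G3=1(const) -> 1101
Step 5: G0=(1+0>=1)=1 G1=G3|G0=1|1=1 G2=0(const) G3=1(const) -> 1101
Step 6: G0=(1+0>=1)=1 G1=G3|G0=1|1=1 G2=0(const) G3=1(const) -> 1101
Step 7: G0=(1+0>=1)=1 G1=G3|G0=1|1=1 G2=0(const) G3=1(const) -> 1101

1101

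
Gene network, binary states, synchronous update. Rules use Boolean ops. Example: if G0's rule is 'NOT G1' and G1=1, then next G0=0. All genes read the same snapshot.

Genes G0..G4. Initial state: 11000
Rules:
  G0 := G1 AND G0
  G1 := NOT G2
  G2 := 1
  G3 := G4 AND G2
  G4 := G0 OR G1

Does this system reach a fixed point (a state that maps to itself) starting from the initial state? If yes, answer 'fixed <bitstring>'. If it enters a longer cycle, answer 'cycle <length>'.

Step 0: 11000
Step 1: G0=G1&G0=1&1=1 G1=NOT G2=NOT 0=1 G2=1(const) G3=G4&G2=0&0=0 G4=G0|G1=1|1=1 -> 11101
Step 2: G0=G1&G0=1&1=1 G1=NOT G2=NOT 1=0 G2=1(const) G3=G4&G2=1&1=1 G4=G0|G1=1|1=1 -> 10111
Step 3: G0=G1&G0=0&1=0 G1=NOT G2=NOT 1=0 G2=1(const) G3=G4&G2=1&1=1 G4=G0|G1=1|0=1 -> 00111
Step 4: G0=G1&G0=0&0=0 G1=NOT G2=NOT 1=0 G2=1(const) G3=G4&G2=1&1=1 G4=G0|G1=0|0=0 -> 00110
Step 5: G0=G1&G0=0&0=0 G1=NOT G2=NOT 1=0 G2=1(const) G3=G4&G2=0&1=0 G4=G0|G1=0|0=0 -> 00100
Step 6: G0=G1&G0=0&0=0 G1=NOT G2=NOT 1=0 G2=1(const) G3=G4&G2=0&1=0 G4=G0|G1=0|0=0 -> 00100
Fixed point reached at step 5: 00100

Answer: fixed 00100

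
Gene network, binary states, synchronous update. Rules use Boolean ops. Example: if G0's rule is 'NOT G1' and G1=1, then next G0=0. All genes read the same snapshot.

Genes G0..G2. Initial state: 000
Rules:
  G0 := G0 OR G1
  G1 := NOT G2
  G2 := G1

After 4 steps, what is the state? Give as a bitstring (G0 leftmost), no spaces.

Step 1: G0=G0|G1=0|0=0 G1=NOT G2=NOT 0=1 G2=G1=0 -> 010
Step 2: G0=G0|G1=0|1=1 G1=NOT G2=NOT 0=1 G2=G1=1 -> 111
Step 3: G0=G0|G1=1|1=1 G1=NOT G2=NOT 1=0 G2=G1=1 -> 101
Step 4: G0=G0|G1=1|0=1 G1=NOT G2=NOT 1=0 G2=G1=0 -> 100

100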